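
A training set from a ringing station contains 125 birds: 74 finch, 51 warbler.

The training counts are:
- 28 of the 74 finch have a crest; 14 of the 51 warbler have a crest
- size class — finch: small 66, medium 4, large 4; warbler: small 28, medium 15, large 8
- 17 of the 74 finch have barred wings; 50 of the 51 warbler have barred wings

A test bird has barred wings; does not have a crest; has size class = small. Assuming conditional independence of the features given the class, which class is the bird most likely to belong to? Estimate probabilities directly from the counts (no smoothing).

finch: (74/125) × (46/74) × (66/74) × (17/74) ≈ 0.075401
warbler: (51/125) × (37/51) × (28/51) × (50/51) ≈ 0.159323
Highest score → warbler.

warbler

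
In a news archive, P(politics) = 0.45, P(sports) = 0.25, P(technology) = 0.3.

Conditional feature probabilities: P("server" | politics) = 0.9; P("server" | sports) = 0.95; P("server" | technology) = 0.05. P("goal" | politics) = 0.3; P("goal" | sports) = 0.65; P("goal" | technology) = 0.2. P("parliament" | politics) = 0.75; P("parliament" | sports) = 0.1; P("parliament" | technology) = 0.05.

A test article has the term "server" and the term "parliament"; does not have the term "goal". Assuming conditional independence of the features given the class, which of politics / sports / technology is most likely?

politics

politics: 0.45 × 0.9 × (1−0.3) × 0.75 = 0.212625
sports: 0.25 × 0.95 × (1−0.65) × 0.1 = 0.0083125
technology: 0.3 × 0.05 × (1−0.2) × 0.05 = 0.0006
Highest score → politics.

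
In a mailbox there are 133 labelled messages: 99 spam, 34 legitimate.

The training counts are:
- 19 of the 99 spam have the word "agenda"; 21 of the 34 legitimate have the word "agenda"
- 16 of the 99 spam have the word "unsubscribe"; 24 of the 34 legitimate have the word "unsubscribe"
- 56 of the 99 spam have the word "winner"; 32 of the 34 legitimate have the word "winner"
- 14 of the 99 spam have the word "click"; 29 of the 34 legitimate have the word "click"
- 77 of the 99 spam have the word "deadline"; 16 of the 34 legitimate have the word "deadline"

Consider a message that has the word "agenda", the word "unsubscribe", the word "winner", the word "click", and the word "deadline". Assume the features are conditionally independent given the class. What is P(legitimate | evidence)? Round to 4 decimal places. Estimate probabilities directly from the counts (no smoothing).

spam: (99/133) × (19/99) × (16/99) × (56/99) × (14/99) × (77/99) ≈ 0.00143644
legitimate: (34/133) × (21/34) × (24/34) × (32/34) × (29/34) × (16/34) ≈ 0.0421048
P(legitimate | x) = 0.0421048 / 0.04354124 ≈ 0.9670

0.9670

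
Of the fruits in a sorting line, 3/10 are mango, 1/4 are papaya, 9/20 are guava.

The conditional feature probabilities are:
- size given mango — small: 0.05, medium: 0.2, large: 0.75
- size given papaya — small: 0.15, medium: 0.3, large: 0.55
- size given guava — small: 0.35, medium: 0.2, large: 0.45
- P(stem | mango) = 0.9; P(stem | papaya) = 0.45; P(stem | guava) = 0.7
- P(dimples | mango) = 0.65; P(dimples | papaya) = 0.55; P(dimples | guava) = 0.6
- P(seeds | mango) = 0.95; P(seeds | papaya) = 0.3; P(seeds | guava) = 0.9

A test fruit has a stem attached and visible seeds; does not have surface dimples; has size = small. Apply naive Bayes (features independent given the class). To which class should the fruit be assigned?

mango: 0.3 × 0.05 × 0.9 × (1−0.65) × 0.95 = 0.00448875
papaya: 0.25 × 0.15 × 0.45 × (1−0.55) × 0.3 = 0.002278125
guava: 0.45 × 0.35 × 0.7 × (1−0.6) × 0.9 = 0.03969
Highest score → guava.

guava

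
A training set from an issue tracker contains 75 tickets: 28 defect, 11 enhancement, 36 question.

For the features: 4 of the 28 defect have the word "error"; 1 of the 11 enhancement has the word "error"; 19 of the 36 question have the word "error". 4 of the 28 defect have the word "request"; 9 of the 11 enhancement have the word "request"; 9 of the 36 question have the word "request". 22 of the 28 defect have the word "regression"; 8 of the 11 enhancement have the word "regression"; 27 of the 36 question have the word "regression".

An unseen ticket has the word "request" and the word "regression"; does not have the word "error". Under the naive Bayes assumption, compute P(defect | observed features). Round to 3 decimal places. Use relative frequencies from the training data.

defect: (28/75) × (24/28) × (4/28) × (22/28) ≈ 0.0359184
enhancement: (11/75) × (10/11) × (9/11) × (8/11) ≈ 0.0793388
question: (36/75) × (17/36) × (9/36) × (27/36) = 0.0425
P(defect | x) = 0.0359184 / 0.1577572 ≈ 0.228

0.228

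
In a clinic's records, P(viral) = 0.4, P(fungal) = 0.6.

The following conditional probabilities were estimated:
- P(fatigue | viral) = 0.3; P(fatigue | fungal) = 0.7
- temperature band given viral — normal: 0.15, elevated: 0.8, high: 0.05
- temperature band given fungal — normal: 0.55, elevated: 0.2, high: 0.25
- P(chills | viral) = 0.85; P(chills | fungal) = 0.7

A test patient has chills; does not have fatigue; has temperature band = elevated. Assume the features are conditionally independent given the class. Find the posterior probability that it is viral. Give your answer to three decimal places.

viral: 0.4 × (1−0.3) × 0.8 × 0.85 = 0.1904
fungal: 0.6 × (1−0.7) × 0.2 × 0.7 = 0.0252
P(viral | x) = 0.1904 / 0.2156 ≈ 0.883

0.883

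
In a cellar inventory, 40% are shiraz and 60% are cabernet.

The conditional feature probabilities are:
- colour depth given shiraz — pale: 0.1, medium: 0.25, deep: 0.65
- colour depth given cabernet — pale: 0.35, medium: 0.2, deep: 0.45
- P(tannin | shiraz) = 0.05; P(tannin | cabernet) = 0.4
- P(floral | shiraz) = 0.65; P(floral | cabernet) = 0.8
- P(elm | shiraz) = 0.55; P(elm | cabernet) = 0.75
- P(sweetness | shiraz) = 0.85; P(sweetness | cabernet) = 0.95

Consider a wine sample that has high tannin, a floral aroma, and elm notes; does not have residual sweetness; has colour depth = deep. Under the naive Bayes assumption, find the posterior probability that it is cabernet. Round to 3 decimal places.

shiraz: 0.4 × 0.65 × 0.05 × 0.65 × 0.55 × (1−0.85) = 0.000697125
cabernet: 0.6 × 0.45 × 0.4 × 0.8 × 0.75 × (1−0.95) = 0.00324
P(cabernet | x) = 0.00324 / 0.003937125 ≈ 0.823

0.823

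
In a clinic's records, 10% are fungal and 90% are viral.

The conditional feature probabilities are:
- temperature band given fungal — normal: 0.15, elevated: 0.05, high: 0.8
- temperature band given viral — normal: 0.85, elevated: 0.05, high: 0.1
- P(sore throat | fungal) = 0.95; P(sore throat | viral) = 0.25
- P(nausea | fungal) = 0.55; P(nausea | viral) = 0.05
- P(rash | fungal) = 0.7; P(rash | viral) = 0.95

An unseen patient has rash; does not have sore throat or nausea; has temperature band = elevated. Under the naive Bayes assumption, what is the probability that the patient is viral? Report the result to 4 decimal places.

fungal: 0.1 × 0.05 × (1−0.95) × (1−0.55) × 0.7 = 0.00007875
viral: 0.9 × 0.05 × (1−0.25) × (1−0.05) × 0.95 = 0.030459375
P(viral | x) = 0.030459375 / 0.030538125 ≈ 0.9974

0.9974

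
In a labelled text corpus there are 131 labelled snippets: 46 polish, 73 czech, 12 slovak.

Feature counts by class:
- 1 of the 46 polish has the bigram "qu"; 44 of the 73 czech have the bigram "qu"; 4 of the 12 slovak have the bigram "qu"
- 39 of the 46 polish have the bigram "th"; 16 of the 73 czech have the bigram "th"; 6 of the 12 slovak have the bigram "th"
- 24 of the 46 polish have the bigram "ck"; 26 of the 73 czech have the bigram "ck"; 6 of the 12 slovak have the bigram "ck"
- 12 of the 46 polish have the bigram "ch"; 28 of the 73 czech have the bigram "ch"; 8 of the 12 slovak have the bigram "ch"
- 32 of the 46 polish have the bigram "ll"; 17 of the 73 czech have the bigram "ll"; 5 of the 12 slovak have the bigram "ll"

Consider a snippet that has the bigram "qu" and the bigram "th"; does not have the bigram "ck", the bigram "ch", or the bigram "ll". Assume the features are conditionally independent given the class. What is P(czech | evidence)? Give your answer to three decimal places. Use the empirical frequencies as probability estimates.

polish: (46/131) × (1/46) × (39/46) × (22/46) × (34/46) × (14/46) ≈ 0.000696292
czech: (73/131) × (44/73) × (16/73) × (47/73) × (45/73) × (56/73) ≈ 0.0224134
slovak: (12/131) × (4/12) × (6/12) × (6/12) × (4/12) × (7/12) ≈ 0.00148431
P(czech | x) = 0.0224134 / 0.024594002 ≈ 0.911

0.911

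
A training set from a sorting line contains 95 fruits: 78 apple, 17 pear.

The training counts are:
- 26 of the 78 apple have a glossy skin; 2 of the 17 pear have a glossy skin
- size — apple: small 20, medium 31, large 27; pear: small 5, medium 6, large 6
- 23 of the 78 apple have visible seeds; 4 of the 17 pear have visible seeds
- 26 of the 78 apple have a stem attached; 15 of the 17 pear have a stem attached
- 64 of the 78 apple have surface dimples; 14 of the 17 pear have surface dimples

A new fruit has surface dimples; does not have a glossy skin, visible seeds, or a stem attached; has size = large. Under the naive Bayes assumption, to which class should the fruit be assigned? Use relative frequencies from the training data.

apple

apple: (78/95) × (52/78) × (27/78) × (55/78) × (52/78) × (64/78) ≈ 0.0730821
pear: (17/95) × (15/17) × (6/17) × (13/17) × (2/17) × (14/17) ≈ 0.00412881
Highest score → apple.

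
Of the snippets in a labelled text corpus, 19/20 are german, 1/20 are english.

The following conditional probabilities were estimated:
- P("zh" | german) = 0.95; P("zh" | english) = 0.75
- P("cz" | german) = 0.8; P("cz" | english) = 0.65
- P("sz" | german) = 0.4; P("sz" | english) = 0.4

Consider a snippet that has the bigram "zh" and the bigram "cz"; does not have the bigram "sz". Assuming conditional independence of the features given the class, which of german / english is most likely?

german

german: 0.95 × 0.95 × 0.8 × (1−0.4) = 0.4332
english: 0.05 × 0.75 × 0.65 × (1−0.4) = 0.014625
Highest score → german.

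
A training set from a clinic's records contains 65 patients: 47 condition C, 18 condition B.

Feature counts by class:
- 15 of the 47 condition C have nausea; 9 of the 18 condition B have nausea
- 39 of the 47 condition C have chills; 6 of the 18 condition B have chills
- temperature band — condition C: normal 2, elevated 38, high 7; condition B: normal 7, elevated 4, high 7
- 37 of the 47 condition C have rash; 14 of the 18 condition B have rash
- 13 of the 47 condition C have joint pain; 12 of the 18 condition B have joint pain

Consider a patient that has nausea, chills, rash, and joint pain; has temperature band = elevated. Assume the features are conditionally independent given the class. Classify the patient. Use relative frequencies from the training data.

condition C

condition C: (47/65) × (15/47) × (39/47) × (38/47) × (37/47) × (13/47) ≈ 0.0337116
condition B: (18/65) × (9/18) × (6/18) × (4/18) × (14/18) × (12/18) ≈ 0.00531814
Highest score → condition C.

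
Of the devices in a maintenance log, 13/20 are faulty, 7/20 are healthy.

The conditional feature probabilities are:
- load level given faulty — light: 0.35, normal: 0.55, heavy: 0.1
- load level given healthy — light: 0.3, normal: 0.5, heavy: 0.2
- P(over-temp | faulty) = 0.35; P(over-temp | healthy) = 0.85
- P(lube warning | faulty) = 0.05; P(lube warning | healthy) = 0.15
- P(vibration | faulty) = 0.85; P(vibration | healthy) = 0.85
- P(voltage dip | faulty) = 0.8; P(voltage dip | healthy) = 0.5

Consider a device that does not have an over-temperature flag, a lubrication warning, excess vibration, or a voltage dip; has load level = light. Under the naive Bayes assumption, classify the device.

faulty: 0.65 × 0.35 × (1−0.35) × (1−0.05) × (1−0.85) × (1−0.8) = 0.0042144375
healthy: 0.35 × 0.3 × (1−0.85) × (1−0.15) × (1−0.85) × (1−0.5) = 0.0010040625
Highest score → faulty.

faulty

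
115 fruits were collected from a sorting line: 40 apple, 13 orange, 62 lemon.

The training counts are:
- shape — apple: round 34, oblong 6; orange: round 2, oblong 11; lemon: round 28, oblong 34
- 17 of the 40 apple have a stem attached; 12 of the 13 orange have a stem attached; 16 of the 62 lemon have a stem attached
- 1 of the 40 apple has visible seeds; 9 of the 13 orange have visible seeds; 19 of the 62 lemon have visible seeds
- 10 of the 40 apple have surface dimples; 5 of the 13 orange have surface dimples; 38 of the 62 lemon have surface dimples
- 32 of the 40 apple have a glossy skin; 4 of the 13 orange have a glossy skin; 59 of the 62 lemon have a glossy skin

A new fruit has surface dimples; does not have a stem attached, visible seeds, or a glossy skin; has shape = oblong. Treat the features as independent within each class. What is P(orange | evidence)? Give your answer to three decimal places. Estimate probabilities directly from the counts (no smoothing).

0.092

apple: (40/115) × (6/40) × (23/40) × (39/40) × (10/40) × (8/40) = 0.0014625
orange: (13/115) × (11/13) × (1/13) × (4/13) × (5/13) × (9/13) ≈ 0.000602829
lemon: (62/115) × (34/62) × (46/62) × (43/62) × (38/62) × (3/62) ≈ 0.00451175
P(orange | x) = 0.000602829 / 0.006577079 ≈ 0.092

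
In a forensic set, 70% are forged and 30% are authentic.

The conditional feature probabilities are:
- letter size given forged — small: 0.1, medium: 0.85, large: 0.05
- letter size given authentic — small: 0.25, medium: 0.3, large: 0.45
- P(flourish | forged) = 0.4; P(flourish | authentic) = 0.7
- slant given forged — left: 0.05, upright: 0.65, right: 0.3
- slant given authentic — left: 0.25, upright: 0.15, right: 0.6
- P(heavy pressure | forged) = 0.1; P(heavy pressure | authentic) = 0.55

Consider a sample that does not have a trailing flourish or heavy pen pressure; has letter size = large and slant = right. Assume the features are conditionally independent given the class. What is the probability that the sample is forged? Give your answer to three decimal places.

0.341

forged: 0.7 × 0.05 × (1−0.4) × 0.3 × (1−0.1) = 0.00567
authentic: 0.3 × 0.45 × (1−0.7) × 0.6 × (1−0.55) = 0.010935
P(forged | x) = 0.00567 / 0.016605 ≈ 0.341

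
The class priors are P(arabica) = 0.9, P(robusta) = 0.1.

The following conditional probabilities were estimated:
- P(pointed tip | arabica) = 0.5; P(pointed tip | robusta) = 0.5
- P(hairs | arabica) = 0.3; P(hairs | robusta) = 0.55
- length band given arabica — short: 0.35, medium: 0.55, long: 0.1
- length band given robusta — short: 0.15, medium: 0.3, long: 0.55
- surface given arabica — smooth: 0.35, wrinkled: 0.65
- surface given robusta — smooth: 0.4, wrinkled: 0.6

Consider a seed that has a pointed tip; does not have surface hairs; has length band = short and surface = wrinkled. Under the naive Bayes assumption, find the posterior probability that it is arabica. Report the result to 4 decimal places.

0.9725

arabica: 0.9 × 0.5 × (1−0.3) × 0.35 × 0.65 = 0.0716625
robusta: 0.1 × 0.5 × (1−0.55) × 0.15 × 0.6 = 0.002025
P(arabica | x) = 0.0716625 / 0.0736875 ≈ 0.9725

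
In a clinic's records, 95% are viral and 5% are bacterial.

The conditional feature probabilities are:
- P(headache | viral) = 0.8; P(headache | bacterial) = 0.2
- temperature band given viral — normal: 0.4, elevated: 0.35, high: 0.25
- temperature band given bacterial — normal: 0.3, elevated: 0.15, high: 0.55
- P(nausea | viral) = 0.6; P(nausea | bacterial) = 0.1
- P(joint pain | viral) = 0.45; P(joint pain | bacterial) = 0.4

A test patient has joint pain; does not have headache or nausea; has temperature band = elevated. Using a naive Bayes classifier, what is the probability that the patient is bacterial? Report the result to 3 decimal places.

viral: 0.95 × (1−0.8) × 0.35 × (1−0.6) × 0.45 = 0.01197
bacterial: 0.05 × (1−0.2) × 0.15 × (1−0.1) × 0.4 = 0.00216
P(bacterial | x) = 0.00216 / 0.01413 ≈ 0.153

0.153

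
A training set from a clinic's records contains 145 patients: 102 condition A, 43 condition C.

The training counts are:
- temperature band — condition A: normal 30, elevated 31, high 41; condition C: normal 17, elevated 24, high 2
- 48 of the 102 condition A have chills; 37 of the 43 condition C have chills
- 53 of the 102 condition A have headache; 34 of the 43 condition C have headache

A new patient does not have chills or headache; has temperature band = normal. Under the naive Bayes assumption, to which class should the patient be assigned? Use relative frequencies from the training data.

condition A

condition A: (102/145) × (30/102) × (54/102) × (49/102) ≈ 0.052619
condition C: (43/145) × (17/43) × (6/43) × (9/43) ≈ 0.00342403
Highest score → condition A.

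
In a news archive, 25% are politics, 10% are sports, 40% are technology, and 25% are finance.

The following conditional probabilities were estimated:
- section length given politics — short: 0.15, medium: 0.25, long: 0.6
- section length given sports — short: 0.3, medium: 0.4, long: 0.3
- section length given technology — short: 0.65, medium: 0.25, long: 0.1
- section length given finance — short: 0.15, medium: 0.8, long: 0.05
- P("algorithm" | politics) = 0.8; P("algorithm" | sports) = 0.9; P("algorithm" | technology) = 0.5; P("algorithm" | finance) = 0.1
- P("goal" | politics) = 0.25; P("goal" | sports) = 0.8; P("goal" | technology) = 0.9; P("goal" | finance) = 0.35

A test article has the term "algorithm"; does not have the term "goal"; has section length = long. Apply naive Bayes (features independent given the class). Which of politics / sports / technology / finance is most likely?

politics

politics: 0.25 × 0.6 × 0.8 × (1−0.25) = 0.09
sports: 0.1 × 0.3 × 0.9 × (1−0.8) = 0.0054
technology: 0.4 × 0.1 × 0.5 × (1−0.9) = 0.002
finance: 0.25 × 0.05 × 0.1 × (1−0.35) = 0.0008125
Highest score → politics.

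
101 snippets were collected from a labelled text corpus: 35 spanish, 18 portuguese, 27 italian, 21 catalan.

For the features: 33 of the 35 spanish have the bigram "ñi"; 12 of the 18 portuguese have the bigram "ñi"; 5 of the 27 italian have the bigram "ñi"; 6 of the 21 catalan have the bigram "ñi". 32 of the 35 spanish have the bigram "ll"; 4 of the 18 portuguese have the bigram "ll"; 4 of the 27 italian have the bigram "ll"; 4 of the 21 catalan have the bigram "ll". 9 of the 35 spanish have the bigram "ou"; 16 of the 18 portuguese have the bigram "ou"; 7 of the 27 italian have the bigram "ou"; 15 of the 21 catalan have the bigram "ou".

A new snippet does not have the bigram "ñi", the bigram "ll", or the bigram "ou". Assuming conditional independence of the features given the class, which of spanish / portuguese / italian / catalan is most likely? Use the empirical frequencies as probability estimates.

spanish: (35/101) × (2/35) × (3/35) × (26/35) ≈ 0.00126086
portuguese: (18/101) × (6/18) × (14/18) × (2/18) ≈ 0.00513385
italian: (27/101) × (22/27) × (23/27) × (20/27) ≈ 0.137446
catalan: (21/101) × (15/21) × (17/21) × (6/21) ≈ 0.0343504
Highest score → italian.

italian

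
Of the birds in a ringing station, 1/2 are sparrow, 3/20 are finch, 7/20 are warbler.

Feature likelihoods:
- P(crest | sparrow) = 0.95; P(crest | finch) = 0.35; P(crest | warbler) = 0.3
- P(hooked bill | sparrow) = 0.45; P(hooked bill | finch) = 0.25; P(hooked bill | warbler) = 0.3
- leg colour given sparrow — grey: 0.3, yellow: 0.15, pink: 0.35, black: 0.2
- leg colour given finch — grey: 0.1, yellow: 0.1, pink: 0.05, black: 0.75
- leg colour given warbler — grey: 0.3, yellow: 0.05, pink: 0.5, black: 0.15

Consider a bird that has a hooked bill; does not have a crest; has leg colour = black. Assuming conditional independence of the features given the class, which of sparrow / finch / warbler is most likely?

finch

sparrow: 0.5 × (1−0.95) × 0.45 × 0.2 = 0.00225
finch: 0.15 × (1−0.35) × 0.25 × 0.75 = 0.01828125
warbler: 0.35 × (1−0.3) × 0.3 × 0.15 = 0.011025
Highest score → finch.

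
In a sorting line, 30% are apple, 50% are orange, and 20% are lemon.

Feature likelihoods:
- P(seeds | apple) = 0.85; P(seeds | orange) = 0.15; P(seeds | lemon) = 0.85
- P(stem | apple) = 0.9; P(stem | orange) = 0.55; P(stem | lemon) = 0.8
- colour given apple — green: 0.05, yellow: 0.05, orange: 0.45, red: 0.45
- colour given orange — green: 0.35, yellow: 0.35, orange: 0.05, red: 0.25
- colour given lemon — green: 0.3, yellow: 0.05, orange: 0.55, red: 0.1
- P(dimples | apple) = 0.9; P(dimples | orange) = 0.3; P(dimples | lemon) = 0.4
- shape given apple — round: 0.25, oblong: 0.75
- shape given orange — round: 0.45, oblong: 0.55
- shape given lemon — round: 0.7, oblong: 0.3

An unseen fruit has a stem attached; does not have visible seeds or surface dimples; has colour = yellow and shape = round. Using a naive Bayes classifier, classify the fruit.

apple: 0.3 × (1−0.85) × 0.9 × 0.05 × (1−0.9) × 0.25 = 0.000050625
orange: 0.5 × (1−0.15) × 0.55 × 0.35 × (1−0.3) × 0.45 = 0.0257709375
lemon: 0.2 × (1−0.85) × 0.8 × 0.05 × (1−0.4) × 0.7 = 0.000504
Highest score → orange.

orange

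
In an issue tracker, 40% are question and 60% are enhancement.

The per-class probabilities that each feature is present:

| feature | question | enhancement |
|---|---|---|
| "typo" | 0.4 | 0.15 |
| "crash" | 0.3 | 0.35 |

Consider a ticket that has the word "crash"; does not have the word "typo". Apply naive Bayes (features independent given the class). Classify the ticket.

enhancement

question: 0.4 × (1−0.4) × 0.3 = 0.072
enhancement: 0.6 × (1−0.15) × 0.35 = 0.1785
Highest score → enhancement.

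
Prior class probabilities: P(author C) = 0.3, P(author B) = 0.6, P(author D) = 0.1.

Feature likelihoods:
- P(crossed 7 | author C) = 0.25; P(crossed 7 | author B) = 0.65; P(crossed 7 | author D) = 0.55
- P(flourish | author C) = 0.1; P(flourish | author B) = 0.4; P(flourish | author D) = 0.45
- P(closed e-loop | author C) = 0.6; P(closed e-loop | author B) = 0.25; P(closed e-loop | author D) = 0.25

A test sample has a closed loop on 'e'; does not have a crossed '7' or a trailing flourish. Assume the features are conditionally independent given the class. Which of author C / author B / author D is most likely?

author C

author C: 0.3 × (1−0.25) × (1−0.1) × 0.6 = 0.1215
author B: 0.6 × (1−0.65) × (1−0.4) × 0.25 = 0.0315
author D: 0.1 × (1−0.55) × (1−0.45) × 0.25 = 0.0061875
Highest score → author C.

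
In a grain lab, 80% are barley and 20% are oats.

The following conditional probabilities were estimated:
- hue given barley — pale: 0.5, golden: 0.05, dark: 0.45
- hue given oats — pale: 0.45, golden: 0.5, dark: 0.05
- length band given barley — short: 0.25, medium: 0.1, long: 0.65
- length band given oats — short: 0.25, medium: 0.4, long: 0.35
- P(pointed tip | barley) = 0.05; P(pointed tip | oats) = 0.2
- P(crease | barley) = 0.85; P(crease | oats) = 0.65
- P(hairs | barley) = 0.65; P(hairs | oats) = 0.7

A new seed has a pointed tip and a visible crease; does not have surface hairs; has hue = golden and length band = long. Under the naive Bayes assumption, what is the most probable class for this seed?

barley: 0.8 × 0.05 × 0.65 × 0.05 × 0.85 × (1−0.65) = 0.00038675
oats: 0.2 × 0.5 × 0.35 × 0.2 × 0.65 × (1−0.7) = 0.001365
Highest score → oats.

oats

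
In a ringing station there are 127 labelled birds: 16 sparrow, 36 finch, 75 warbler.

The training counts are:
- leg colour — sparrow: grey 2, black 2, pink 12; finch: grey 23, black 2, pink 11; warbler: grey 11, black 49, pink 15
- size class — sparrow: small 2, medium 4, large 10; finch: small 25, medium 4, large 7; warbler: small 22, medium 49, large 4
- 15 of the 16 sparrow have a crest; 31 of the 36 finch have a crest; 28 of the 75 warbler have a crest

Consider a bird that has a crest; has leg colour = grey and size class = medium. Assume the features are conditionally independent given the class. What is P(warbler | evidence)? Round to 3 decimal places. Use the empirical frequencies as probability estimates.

0.501

sparrow: (16/127) × (2/16) × (4/16) × (15/16) ≈ 0.00369094
finch: (36/127) × (23/36) × (4/36) × (31/36) ≈ 0.0173277
warbler: (75/127) × (11/75) × (49/75) × (28/75) ≈ 0.0211262
P(warbler | x) = 0.0211262 / 0.04214484 ≈ 0.501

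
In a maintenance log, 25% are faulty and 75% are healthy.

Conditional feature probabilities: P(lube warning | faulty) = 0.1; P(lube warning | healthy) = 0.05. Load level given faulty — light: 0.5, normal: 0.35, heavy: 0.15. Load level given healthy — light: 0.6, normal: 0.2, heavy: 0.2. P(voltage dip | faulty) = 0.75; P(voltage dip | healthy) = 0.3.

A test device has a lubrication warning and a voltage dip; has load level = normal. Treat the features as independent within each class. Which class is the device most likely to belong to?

faulty

faulty: 0.25 × 0.1 × 0.35 × 0.75 = 0.0065625
healthy: 0.75 × 0.05 × 0.2 × 0.3 = 0.00225
Highest score → faulty.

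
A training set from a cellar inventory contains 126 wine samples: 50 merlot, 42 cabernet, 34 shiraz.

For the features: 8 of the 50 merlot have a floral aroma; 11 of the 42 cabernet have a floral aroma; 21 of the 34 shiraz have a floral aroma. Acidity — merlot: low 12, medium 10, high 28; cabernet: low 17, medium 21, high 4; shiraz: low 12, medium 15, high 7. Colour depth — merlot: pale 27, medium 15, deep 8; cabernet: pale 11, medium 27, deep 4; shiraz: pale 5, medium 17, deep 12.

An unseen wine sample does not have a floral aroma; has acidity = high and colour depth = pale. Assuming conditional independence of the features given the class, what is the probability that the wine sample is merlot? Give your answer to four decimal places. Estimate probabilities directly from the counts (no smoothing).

0.9159

merlot: (50/126) × (42/50) × (28/50) × (27/50) = 0.1008
cabernet: (42/126) × (31/42) × (4/42) × (11/42) ≈ 0.00613685
shiraz: (34/126) × (13/34) × (7/34) × (5/34) ≈ 0.0031238
P(merlot | x) = 0.1008 / 0.11006065 ≈ 0.9159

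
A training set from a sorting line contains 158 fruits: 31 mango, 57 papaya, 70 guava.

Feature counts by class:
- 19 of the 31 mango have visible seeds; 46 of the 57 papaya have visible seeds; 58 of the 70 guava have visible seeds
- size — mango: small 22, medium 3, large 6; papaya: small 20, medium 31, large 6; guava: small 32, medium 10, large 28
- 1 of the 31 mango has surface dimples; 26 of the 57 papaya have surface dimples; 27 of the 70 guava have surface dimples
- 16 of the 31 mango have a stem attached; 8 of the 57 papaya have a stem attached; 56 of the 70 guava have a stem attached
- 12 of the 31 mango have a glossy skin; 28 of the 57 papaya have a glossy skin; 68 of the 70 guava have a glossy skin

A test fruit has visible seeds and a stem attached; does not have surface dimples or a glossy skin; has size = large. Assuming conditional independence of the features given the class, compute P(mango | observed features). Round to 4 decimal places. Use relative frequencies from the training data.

mango: (31/158) × (19/31) × (6/31) × (30/31) × (16/31) × (19/31) ≈ 0.00712518
papaya: (57/158) × (46/57) × (6/57) × (31/57) × (8/57) × (29/57) ≈ 0.00119015
guava: (70/158) × (58/70) × (28/70) × (43/70) × (56/70) × (2/70) ≈ 0.00206169
P(mango | x) = 0.00712518 / 0.01037702 ≈ 0.6866

0.6866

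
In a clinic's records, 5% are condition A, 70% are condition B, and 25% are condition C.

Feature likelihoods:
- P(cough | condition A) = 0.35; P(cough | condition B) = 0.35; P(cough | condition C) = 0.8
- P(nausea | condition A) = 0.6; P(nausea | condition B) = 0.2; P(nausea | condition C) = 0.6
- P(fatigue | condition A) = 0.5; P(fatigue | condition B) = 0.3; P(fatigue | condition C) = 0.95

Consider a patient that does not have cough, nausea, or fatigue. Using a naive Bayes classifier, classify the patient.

condition B

condition A: 0.05 × (1−0.35) × (1−0.6) × (1−0.5) = 0.0065
condition B: 0.7 × (1−0.35) × (1−0.2) × (1−0.3) = 0.2548
condition C: 0.25 × (1−0.8) × (1−0.6) × (1−0.95) = 0.001
Highest score → condition B.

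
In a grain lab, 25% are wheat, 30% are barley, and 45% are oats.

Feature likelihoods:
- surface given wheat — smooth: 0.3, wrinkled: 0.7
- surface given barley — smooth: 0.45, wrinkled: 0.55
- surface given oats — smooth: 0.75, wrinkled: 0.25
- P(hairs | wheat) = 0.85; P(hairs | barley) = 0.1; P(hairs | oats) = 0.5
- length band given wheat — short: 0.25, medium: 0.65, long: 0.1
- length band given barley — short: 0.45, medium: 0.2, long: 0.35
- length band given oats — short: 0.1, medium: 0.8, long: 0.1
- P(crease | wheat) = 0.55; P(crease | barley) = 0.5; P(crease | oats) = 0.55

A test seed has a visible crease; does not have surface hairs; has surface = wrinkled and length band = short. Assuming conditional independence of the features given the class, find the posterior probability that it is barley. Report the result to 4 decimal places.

0.8329

wheat: 0.25 × 0.7 × (1−0.85) × 0.25 × 0.55 = 0.003609375
barley: 0.3 × 0.55 × (1−0.1) × 0.45 × 0.5 = 0.0334125
oats: 0.45 × 0.25 × (1−0.5) × 0.1 × 0.55 = 0.00309375
P(barley | x) = 0.0334125 / 0.040115625 ≈ 0.8329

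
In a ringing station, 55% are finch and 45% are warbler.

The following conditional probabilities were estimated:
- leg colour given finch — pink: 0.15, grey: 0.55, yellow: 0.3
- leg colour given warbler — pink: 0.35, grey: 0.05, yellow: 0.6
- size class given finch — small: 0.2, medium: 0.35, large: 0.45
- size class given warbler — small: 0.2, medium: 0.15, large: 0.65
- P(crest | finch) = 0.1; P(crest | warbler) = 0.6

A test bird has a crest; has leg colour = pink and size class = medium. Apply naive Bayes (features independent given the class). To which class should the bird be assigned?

finch: 0.55 × 0.15 × 0.35 × 0.1 = 0.0028875
warbler: 0.45 × 0.35 × 0.15 × 0.6 = 0.014175
Highest score → warbler.

warbler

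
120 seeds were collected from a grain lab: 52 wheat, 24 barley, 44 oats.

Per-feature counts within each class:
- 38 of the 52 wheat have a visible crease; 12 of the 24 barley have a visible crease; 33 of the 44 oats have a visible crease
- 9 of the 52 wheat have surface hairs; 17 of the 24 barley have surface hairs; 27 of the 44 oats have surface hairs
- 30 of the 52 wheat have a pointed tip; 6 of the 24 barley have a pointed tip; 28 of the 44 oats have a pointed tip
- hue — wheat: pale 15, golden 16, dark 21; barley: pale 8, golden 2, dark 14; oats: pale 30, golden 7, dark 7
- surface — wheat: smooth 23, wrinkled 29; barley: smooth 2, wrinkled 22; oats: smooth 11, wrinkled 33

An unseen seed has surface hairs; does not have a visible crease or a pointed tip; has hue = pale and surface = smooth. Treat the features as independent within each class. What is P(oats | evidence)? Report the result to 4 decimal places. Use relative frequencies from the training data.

0.5761

wheat: (52/120) × (14/52) × (9/52) × (22/52) × (15/52) × (23/52) ≈ 0.00108998
barley: (24/120) × (12/24) × (17/24) × (18/24) × (8/24) × (2/24) ≈ 0.00147569
oats: (44/120) × (11/44) × (27/44) × (16/44) × (30/44) × (11/44) ≈ 0.00348657
P(oats | x) = 0.00348657 / 0.00605224 ≈ 0.5761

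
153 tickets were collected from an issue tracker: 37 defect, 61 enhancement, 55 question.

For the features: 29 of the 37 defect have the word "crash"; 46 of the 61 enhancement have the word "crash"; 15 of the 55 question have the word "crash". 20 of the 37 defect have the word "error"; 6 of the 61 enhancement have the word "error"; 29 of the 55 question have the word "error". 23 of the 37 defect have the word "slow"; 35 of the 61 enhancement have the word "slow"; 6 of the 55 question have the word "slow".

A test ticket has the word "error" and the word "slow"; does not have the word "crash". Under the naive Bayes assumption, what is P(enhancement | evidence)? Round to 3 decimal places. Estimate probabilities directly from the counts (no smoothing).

0.145

defect: (37/153) × (8/37) × (20/37) × (23/37) ≈ 0.0175692
enhancement: (61/153) × (15/61) × (6/61) × (35/61) ≈ 0.00553298
question: (55/153) × (40/55) × (29/55) × (6/55) ≈ 0.0150381
P(enhancement | x) = 0.00553298 / 0.03814028 ≈ 0.145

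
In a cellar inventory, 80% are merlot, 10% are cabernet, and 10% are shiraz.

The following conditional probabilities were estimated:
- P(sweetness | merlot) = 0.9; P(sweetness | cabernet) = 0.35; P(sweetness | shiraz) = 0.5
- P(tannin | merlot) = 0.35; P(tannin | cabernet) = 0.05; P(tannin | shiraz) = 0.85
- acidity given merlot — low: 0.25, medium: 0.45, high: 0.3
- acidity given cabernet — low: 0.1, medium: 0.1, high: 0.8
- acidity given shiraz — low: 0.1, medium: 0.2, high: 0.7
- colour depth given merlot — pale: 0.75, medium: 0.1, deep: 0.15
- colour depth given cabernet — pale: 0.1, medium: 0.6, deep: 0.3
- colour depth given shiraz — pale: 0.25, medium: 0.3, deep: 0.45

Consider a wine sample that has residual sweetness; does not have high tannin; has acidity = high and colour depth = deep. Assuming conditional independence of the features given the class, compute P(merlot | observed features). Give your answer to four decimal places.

0.6706

merlot: 0.8 × 0.9 × (1−0.35) × 0.3 × 0.15 = 0.02106
cabernet: 0.1 × 0.35 × (1−0.05) × 0.8 × 0.3 = 0.00798
shiraz: 0.1 × 0.5 × (1−0.85) × 0.7 × 0.45 = 0.0023625
P(merlot | x) = 0.02106 / 0.0314025 ≈ 0.6706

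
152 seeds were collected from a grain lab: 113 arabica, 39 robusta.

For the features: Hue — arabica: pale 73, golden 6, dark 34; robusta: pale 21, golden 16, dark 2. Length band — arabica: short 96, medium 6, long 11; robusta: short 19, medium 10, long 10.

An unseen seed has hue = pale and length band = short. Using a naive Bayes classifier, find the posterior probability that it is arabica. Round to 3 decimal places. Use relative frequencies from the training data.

arabica: (113/152) × (73/113) × (96/113) ≈ 0.408011
robusta: (39/152) × (21/39) × (19/39) ≈ 0.0673077
P(arabica | x) = 0.408011 / 0.4753187 ≈ 0.858

0.858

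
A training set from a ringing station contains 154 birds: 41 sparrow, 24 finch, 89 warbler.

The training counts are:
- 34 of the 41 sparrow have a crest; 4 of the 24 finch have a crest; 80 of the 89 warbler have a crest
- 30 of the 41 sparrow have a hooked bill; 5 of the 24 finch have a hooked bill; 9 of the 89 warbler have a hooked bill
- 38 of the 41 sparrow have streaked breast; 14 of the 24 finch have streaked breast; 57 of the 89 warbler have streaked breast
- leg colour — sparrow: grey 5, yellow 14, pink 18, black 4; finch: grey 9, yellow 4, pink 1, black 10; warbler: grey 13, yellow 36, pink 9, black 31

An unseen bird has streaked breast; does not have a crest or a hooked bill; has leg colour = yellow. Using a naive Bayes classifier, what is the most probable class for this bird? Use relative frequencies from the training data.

warbler

sparrow: (41/154) × (7/41) × (11/41) × (38/41) × (14/41) ≈ 0.00385949
finch: (24/154) × (20/24) × (19/24) × (14/24) × (4/24) ≈ 0.00999579
warbler: (89/154) × (9/89) × (80/89) × (57/89) × (36/89) ≈ 0.0136088
Highest score → warbler.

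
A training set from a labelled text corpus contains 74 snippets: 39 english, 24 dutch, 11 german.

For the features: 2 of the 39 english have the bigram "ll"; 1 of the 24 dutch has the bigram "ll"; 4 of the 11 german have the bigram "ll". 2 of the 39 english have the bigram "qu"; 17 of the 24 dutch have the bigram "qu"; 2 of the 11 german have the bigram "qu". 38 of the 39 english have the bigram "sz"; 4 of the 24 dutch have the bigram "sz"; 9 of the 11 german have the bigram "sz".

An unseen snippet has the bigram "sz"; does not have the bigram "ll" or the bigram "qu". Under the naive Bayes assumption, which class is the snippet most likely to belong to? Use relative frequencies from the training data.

english: (39/74) × (37/39) × (37/39) × (38/39) ≈ 0.462196
dutch: (24/74) × (23/24) × (7/24) × (4/24) ≈ 0.0151089
german: (11/74) × (7/11) × (9/11) × (9/11) ≈ 0.0633237
Highest score → english.

english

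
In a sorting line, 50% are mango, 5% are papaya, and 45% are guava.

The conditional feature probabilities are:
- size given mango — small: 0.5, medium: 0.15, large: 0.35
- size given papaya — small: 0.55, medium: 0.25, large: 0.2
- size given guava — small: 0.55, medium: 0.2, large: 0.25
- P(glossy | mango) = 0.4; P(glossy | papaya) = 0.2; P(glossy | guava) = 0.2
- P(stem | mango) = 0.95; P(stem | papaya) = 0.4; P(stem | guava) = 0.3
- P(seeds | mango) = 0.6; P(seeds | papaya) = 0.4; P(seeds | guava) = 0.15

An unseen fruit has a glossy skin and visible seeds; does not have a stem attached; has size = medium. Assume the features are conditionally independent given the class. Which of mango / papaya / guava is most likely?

mango: 0.5 × 0.15 × 0.4 × (1−0.95) × 0.6 = 0.0009
papaya: 0.05 × 0.25 × 0.2 × (1−0.4) × 0.4 = 0.0006
guava: 0.45 × 0.2 × 0.2 × (1−0.3) × 0.15 = 0.00189
Highest score → guava.

guava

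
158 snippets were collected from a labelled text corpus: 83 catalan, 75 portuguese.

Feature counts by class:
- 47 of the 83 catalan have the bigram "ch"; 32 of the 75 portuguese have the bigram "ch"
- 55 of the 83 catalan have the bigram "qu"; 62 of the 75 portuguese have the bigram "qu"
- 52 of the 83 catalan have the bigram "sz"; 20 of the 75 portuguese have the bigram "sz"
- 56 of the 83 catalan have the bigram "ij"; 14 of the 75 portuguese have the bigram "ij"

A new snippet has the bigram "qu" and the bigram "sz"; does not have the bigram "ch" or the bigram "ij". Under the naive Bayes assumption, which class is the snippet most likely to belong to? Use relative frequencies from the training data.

portuguese

catalan: (83/158) × (36/83) × (55/83) × (52/83) × (27/83) ≈ 0.030771
portuguese: (75/158) × (43/75) × (62/75) × (20/75) × (61/75) ≈ 0.0487954
Highest score → portuguese.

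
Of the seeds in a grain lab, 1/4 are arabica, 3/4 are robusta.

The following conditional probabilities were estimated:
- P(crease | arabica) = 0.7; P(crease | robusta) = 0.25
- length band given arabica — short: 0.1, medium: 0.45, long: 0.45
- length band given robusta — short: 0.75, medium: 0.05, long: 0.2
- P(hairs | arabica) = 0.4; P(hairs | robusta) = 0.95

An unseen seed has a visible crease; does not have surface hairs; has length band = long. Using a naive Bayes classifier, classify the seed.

arabica

arabica: 0.25 × 0.7 × 0.45 × (1−0.4) = 0.04725
robusta: 0.75 × 0.25 × 0.2 × (1−0.95) = 0.001875
Highest score → arabica.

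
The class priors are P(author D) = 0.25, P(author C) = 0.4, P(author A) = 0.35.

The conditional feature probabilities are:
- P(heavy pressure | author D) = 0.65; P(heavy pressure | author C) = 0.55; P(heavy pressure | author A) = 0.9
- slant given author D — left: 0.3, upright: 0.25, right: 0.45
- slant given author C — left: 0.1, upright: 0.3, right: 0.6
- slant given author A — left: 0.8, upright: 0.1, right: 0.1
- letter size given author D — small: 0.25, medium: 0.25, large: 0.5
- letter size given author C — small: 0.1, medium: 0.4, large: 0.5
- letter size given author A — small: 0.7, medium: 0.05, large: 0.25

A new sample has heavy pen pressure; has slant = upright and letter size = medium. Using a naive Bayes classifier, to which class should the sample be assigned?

author D: 0.25 × 0.65 × 0.25 × 0.25 = 0.01015625
author C: 0.4 × 0.55 × 0.3 × 0.4 = 0.0264
author A: 0.35 × 0.9 × 0.1 × 0.05 = 0.001575
Highest score → author C.

author C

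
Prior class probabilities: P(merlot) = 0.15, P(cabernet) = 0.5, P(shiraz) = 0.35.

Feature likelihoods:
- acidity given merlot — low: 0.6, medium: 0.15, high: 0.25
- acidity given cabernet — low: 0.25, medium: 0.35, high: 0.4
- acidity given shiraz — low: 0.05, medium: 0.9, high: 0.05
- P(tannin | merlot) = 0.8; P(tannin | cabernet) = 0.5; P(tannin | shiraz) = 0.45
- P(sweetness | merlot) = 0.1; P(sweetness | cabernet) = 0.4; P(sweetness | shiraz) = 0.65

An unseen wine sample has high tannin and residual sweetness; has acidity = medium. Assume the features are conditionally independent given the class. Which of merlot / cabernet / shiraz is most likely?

merlot: 0.15 × 0.15 × 0.8 × 0.1 = 0.0018
cabernet: 0.5 × 0.35 × 0.5 × 0.4 = 0.035
shiraz: 0.35 × 0.9 × 0.45 × 0.65 = 0.0921375
Highest score → shiraz.

shiraz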